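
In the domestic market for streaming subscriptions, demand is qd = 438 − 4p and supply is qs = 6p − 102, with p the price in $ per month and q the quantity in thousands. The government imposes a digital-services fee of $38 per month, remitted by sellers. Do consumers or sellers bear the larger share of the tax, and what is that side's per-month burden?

Consumers bear the larger share: $22.8 per month.

Without the tax, 438 − 4p = 6p − 102 gives 10p = 540, so p* = $54 and q* = 222.
With the tax collected from sellers, supply shifts: qs = 6(p − 38) − 102.
Solving gives q = 130.8 with consumers paying $76.8 and sellers receiving $38.8 (the $38 wedge).
Per-month burden: consumers $22.8, sellers $15.2.
Consumers take the larger share because demand is less price-elastic here (demand slope 4 vs supply slope 6).
The less price-elastic side of the market bears the larger share of a per-unit tax.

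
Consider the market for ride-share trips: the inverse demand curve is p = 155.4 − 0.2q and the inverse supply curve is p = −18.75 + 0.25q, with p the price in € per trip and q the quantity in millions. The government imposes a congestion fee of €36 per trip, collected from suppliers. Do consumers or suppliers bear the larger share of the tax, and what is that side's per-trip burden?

Inverting to q(p) form: qd = 777 − 5p; qs = 4p + 75.
Before the tax: set 777 − 5p = 4p + 75 → p* = €78, q* = 387.
With the tax collected from suppliers, supply shifts: qs = 4(p − 36) + 75.
New equilibrium: consumers pay €94, suppliers receive €58, q = 307. (Wedge: pb − ps = 36.)
Per-trip burden: consumers €16, suppliers €20.
Suppliers take the larger share because supply is less price-elastic here (demand slope 5 vs supply slope 4).

Suppliers bear the larger share: €20 per trip.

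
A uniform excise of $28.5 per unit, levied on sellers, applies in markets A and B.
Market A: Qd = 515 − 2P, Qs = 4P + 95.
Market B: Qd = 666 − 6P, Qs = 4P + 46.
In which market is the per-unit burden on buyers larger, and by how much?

Market A, by $7.6.

Market A: pre-tax P* = $70, Q* = 375; post-tax Q = 337; per-unit burden on buyers = $19.
Market B: pre-tax P* = $62, Q* = 294; post-tax Q = 225.6; per-unit burden on buyers = $11.4.
Difference: $19 vs $11.4 → market A is larger by $7.6.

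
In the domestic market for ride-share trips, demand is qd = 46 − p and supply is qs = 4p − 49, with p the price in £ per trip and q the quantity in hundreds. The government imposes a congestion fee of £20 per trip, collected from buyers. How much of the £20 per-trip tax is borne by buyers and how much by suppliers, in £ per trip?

Without the tax, 46 − p = 4p − 49 gives 5p = 95, so p* = £19 and q* = 27.
With the tax collected from buyers, demand (in seller-price terms) shifts: qd = 46 − (p + 20).
Solving gives q = 11 with buyers paying £35 and suppliers receiving £15 (the £20 wedge).
Burden on buyers: £16; on suppliers: £4. (They sum to £20.)
The less price-elastic side of the market bears the larger share of a per-unit tax.

Buyers bear £16 per trip; suppliers bear £4 per trip.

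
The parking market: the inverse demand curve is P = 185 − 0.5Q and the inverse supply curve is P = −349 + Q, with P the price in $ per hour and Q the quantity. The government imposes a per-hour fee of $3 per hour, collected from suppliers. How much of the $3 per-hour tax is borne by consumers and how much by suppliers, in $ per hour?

Rewrite in direct form: Qd = 370 − 2P and Qs = P + 349.
Before the tax: set 370 − 2P = P + 349 → P* = $7, Q* = 356.
With the tax collected from suppliers, supply shifts: Qs = (P − 3) + 349.
New equilibrium: consumers pay $8, suppliers receive $5, Q = 354. (Wedge: Pb − Ps = 3.)
Burden on consumers: $1; on suppliers: $2. (They sum to $3.)
The less price-elastic side of the market bears the larger share of a per-unit tax.

Consumers bear $1 per hour; suppliers bear $2 per hour.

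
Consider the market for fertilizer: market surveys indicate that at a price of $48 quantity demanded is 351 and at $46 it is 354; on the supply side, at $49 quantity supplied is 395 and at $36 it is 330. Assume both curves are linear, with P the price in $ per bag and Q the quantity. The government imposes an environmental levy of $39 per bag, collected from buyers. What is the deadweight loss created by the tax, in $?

Demand slope: (354 − 351)/(46 − 48) = -1.5, so Qd = 423 − 1.5P.
Supply slope: (330 − 395)/(36 − 49) = 5, so Qs = 5P + 150.
Before the tax: set 423 − 1.5P = 5P + 150 → P* = $42, Q* = 360.
With the tax collected from buyers, demand (in seller-price terms) shifts: Qd = 423 − 1.5(P + 39).
New equilibrium: buyers pay $72, producers receive $33, Q = 315. (Wedge: Pb − Ps = 39.)
Quantity falls by |ΔQ| = |360 − 315| = 45.
DWL = ½ · t · |ΔQ| = ½ · 39 · 45 = $877.5.

Deadweight loss = $877.5.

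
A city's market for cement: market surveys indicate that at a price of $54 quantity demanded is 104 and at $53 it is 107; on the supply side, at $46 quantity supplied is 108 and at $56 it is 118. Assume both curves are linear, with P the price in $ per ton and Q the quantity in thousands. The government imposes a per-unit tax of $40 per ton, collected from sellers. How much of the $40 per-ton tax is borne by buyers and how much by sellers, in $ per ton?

Buyers bear $10 per ton; sellers bear $30 per ton.

Demand slope: (107 − 104)/(53 − 54) = -3, so Qd = 266 − 3P.
Supply slope: (118 − 108)/(56 − 46) = 1, so Qs = P + 62.
Before the tax: set 266 − 3P = P + 62 → P* = $51, Q* = 113.
With the tax collected from sellers, supply shifts: Qs = (P − 40) + 62.
New equilibrium: buyers pay $61, sellers receive $21, Q = 83. (Wedge: Pb − Ps = 40.)
Burden on buyers: $10; on sellers: $30. (They sum to $40.)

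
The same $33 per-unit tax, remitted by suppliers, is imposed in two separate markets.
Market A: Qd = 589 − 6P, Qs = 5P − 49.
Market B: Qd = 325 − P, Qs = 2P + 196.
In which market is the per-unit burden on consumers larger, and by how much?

Market B, by $7.

Market A: pre-tax P* = $58, Q* = 241; post-tax Q = 151; per-unit burden on consumers = $15.
Market B: pre-tax P* = $43, Q* = 282; post-tax Q = 260; per-unit burden on consumers = $22.
Difference: $15 vs $22 → market B is larger by $7.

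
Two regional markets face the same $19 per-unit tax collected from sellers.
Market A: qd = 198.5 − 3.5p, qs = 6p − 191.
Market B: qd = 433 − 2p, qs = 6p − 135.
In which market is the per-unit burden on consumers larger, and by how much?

Market B, by $2.25.

Market A: pre-tax p* = $41, q* = 55; post-tax q = 13; per-unit burden on consumers = $12.
Market B: pre-tax p* = $71, q* = 291; post-tax q = 262.5; per-unit burden on consumers = $14.25.
Difference: $12 vs $14.25 → market B is larger by $2.25.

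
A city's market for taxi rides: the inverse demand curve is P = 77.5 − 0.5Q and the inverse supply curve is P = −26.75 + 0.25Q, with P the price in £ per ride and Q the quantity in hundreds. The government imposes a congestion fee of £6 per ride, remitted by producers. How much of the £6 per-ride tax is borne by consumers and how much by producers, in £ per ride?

Consumers bear £4 per ride; producers bear £2 per ride.

Inverting to Q(P) form: Qd = 155 − 2P; Qs = 4P + 107.
Without the tax, 155 − 2P = 4P + 107 gives 6P = 48, so P* = £8 and Q* = 139.
With the tax collected from producers, supply shifts: Qs = 4(P − 6) + 107.
Solving gives Q = 131 with consumers paying £12 and producers receiving £6 (the £6 wedge).
Burden on consumers: £4; on producers: £2. (They sum to £6.)
The less price-elastic side of the market bears the larger share of a per-unit tax.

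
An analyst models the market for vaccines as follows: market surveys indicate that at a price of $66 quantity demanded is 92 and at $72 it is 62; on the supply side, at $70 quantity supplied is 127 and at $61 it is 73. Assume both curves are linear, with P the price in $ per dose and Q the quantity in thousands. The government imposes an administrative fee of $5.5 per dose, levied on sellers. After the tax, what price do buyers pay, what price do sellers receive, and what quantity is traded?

Demand slope: (62 − 92)/(72 − 66) = -5, so Qd = 422 − 5P.
Supply slope: (73 − 127)/(61 − 70) = 6, so Qs = 6P − 293.
Before the tax: set 422 − 5P = 6P − 293 → P* = $65, Q* = 97.
With the tax collected from sellers, supply shifts: Qs = 6(P − 5.5) − 293.
Solving gives Q = 82 with buyers paying $68 and sellers receiving $62.5 (the $5.5 wedge).

Buyers pay $68; sellers receive $62.5; quantity = 82.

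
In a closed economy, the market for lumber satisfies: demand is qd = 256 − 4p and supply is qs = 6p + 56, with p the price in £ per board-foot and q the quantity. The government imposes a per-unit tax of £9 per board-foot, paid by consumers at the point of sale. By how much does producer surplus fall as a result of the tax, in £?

Producer surplus falls by £594.72.

Before the tax: set 256 − 4p = 6p + 56 → p* = £20, q* = 176.
With the tax collected from consumers, demand (in seller-price terms) shifts: qd = 256 − 4(p + 9).
Solving gives q = 154.4 with consumers paying £25.4 and suppliers receiving £16.4 (the £9 wedge).
ΔPS is the trapezoid between Q = 154.4 and Q = 176 of height £3.6: ½ · (176 + 154.4) · 3.6 = £594.72.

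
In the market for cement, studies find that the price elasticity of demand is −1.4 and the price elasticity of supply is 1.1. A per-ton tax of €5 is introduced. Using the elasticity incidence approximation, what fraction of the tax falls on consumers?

Consumers' share ≈ 0.44.

Incidence ratio: consumers' share ≈ εs / (εs + |εd|) = 1.1 / (1.1 + 1.4) = 0.44.
Supply is the less elastic side, so consumers bear the smaller share.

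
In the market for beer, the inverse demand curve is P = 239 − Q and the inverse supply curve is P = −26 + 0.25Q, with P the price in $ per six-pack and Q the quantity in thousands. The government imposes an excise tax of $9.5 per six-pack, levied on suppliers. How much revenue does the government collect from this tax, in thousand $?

Tax revenue = $1941.8 thousand.

Rewrite in direct form: Qd = 239 − P and Qs = 4P + 104.
Without the tax, 239 − P = 4P + 104 gives 5P = 135, so P* = $27 and Q* = 212.
With the tax collected from suppliers, supply shifts: Qs = 4(P − 9.5) + 104.
Solving gives Q = 204.4 with consumers paying $34.6 and suppliers receiving $25.1 (the $9.5 wedge).
Revenue = t · Q = 9.5 · 204.4 = $1941.8.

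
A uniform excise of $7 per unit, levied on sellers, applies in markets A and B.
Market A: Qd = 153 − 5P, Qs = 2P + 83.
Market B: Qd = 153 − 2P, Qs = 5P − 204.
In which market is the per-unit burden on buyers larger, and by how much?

Market B, by $3.

Market A: pre-tax P* = $10, Q* = 103; post-tax Q = 93; per-unit burden on buyers = $2.
Market B: pre-tax P* = $51, Q* = 51; post-tax Q = 41; per-unit burden on buyers = $5.
Difference: $2 vs $5 → market B is larger by $3.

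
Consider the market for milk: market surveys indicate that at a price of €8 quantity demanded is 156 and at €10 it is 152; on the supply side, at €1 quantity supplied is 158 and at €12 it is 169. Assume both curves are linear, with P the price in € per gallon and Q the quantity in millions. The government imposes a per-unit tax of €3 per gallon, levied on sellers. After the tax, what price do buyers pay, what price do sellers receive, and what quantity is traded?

Buyers pay €6; sellers receive €3; quantity = 160.

Demand slope: (152 − 156)/(10 − 8) = -2, so Qd = 172 − 2P.
Supply slope: (169 − 158)/(12 − 1) = 1, so Qs = P + 157.
Before the tax: set 172 − 2P = P + 157 → P* = €5, Q* = 162.
With the tax collected from sellers, supply shifts: Qs = (P − 3) + 157.
Solving gives Q = 160 with buyers paying €6 and sellers receiving €3 (the €3 wedge).
The less price-elastic side of the market bears the larger share of a per-unit tax.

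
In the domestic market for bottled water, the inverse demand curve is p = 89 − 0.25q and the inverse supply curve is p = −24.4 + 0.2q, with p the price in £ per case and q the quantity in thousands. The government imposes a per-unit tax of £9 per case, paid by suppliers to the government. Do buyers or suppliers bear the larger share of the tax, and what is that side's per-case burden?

Buyers bear the larger share: £5 per case.

Rewrite in direct form: qd = 356 − 4p and qs = 5p + 122.
Before the tax: set 356 − 4p = 5p + 122 → p* = £26, q* = 252.
With the tax collected from suppliers, supply shifts: qs = 5(p − 9) + 122.
New equilibrium: buyers pay £31, suppliers receive £22, q = 232. (Wedge: pb − ps = 9.)
Per-case burden: buyers £5, suppliers £4.
Buyers take the larger share because demand is less price-elastic here (demand slope 4 vs supply slope 5).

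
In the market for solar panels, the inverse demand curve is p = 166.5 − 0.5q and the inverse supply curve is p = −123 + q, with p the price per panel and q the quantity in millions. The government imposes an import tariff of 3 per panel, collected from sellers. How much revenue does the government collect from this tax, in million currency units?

Inverting to q(p) form: qd = 333 − 2p; qs = p + 123.
Without the tax, 333 − 2p = p + 123 gives 3p = 210, so p* = 70 and q* = 193.
With the tax collected from sellers, supply shifts: qs = (p − 3) + 123.
New equilibrium: consumers pay 71, sellers receive 68, q = 191. (Wedge: pb − ps = 3.)
Revenue = t · Q = 3 · 191 = 573.

Tax revenue = 573 million.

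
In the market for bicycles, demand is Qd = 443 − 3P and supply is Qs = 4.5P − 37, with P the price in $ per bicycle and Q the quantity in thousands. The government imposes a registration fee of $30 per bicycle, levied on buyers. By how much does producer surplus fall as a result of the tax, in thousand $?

Producer surplus falls by $2688 thousand.

Without the tax, 443 − 3P = 4.5P − 37 gives 7.5P = 480, so P* = $64 and Q* = 251.
With the tax collected from buyers, demand (in seller-price terms) shifts: Qd = 443 − 3(P + 30).
Solving gives Q = 197 with buyers paying $82 and sellers receiving $52 (the $30 wedge).
ΔPS is the trapezoid between Q = 197 and Q = 251 of height $12: ½ · (251 + 197) · 12 = $2688.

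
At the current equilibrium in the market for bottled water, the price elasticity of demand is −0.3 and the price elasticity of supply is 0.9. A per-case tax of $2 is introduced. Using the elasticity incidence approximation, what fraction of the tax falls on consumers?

Incidence ratio: consumers' share ≈ εs / (εs + |εd|) = 0.9 / (0.9 + 0.3) = 0.75.
Supply is the more elastic side, so consumers bear the larger share.

Consumers' share ≈ 0.75.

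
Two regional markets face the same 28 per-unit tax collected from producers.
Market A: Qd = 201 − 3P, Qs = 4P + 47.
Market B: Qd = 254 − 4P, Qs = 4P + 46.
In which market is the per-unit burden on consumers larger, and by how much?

Market A: pre-tax P* = 22, Q* = 135; post-tax Q = 87; per-unit burden on consumers = 16.
Market B: pre-tax P* = 26, Q* = 150; post-tax Q = 94; per-unit burden on consumers = 14.
Difference: 16 vs 14 → market A is larger by 2.

Market A, by 2.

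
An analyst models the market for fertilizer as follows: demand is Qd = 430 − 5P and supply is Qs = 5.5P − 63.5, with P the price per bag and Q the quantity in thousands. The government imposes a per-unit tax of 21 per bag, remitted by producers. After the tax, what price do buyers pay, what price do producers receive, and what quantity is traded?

Before the tax: set 430 − 5P = 5.5P − 63.5 → P* = 47, Q* = 195.
With the tax collected from producers, supply shifts: Qs = 5.5(P − 21) − 63.5.
Solving gives Q = 140 with buyers paying 58 and producers receiving 37 (the 21 wedge).
The less price-elastic side of the market bears the larger share of a per-unit tax.

Buyers pay 58; producers receive 37; quantity = 140.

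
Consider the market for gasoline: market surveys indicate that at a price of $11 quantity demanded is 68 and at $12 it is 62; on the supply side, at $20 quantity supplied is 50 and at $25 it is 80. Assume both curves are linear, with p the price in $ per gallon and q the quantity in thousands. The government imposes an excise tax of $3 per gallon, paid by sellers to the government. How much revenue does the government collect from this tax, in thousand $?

Demand slope: (62 − 68)/(12 − 11) = -6, so qd = 134 − 6p.
Supply slope: (80 − 50)/(25 − 20) = 6, so qs = 6p − 70.
Without the tax, 134 − 6p = 6p − 70 gives 12p = 204, so p* = $17 and q* = 32.
With the tax collected from sellers, supply shifts: qs = 6(p − 3) − 70.
New equilibrium: buyers pay $18.5, sellers receive $15.5, q = 23. (Wedge: pb − ps = 3.)
Revenue = t · Q = 3 · 23 = $69.

Tax revenue = $69 thousand.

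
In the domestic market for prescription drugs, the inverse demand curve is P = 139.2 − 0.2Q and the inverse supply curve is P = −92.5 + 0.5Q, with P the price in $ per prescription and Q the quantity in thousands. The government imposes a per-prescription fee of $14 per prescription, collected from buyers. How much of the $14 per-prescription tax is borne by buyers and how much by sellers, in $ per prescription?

Rewrite in direct form: Qd = 696 − 5P and Qs = 2P + 185.
Before the tax: set 696 − 5P = 2P + 185 → P* = $73, Q* = 331.
With the tax collected from buyers, demand (in seller-price terms) shifts: Qd = 696 − 5(P + 14).
New equilibrium: buyers pay $77, sellers receive $63, Q = 311. (Wedge: Pb − Ps = 14.)
Burden on buyers: $4; on sellers: $10. (They sum to $14.)
The less price-elastic side of the market bears the larger share of a per-unit tax.

Buyers bear $4 per prescription; sellers bear $10 per prescription.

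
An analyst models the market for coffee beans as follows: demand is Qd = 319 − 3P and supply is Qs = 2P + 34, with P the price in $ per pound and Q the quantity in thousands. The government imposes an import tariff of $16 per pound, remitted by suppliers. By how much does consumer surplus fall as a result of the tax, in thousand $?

Consumer surplus falls by $885.76 thousand.

Without the tax, 319 − 3P = 2P + 34 gives 5P = 285, so P* = $57 and Q* = 148.
With the tax collected from suppliers, supply shifts: Qs = 2(P − 16) + 34.
Solving gives Q = 128.8 with buyers paying $63.4 and suppliers receiving $47.4 (the $16 wedge).
ΔCS is the trapezoid between Q = 128.8 and Q = 148 of height $6.4: ½ · (148 + 128.8) · 6.4 = $885.76.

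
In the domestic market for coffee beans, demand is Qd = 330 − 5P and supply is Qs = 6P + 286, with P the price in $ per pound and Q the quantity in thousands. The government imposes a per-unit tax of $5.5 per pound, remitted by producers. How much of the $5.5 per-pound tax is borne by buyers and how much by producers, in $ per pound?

Before the tax: set 330 − 5P = 6P + 286 → P* = $4, Q* = 310.
With the tax collected from producers, supply shifts: Qs = 6(P − 5.5) + 286.
Solving gives Q = 295 with buyers paying $7 and producers receiving $1.5 (the $5.5 wedge).
Burden on buyers: $3; on producers: $2.5. (They sum to $5.5.)
The less price-elastic side of the market bears the larger share of a per-unit tax.

Buyers bear $3 per pound; producers bear $2.5 per pound.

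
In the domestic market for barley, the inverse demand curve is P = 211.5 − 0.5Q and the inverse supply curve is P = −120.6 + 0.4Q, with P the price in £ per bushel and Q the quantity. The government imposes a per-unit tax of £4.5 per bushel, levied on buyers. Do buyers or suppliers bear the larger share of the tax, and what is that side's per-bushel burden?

Rewrite in direct form: Qd = 423 − 2P and Qs = 2.5P + 301.5.
Without the tax, 423 − 2P = 2.5P + 301.5 gives 4.5P = 121.5, so P* = £27 and Q* = 369.
With the tax collected from buyers, demand (in seller-price terms) shifts: Qd = 423 − 2(P + 4.5).
New equilibrium: buyers pay £29.5, suppliers receive £25, Q = 364. (Wedge: Pb − Ps = 4.5.)
Per-bushel burden: buyers £2.5, suppliers £2.
Buyers take the larger share because demand is less price-elastic here (demand slope 2 vs supply slope 2.5).
The less price-elastic side of the market bears the larger share of a per-unit tax.

Buyers bear the larger share: £2.5 per bushel.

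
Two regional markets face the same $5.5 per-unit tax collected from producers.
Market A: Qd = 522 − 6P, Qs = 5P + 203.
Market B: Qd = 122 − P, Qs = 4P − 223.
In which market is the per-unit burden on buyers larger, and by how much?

Market B, by $1.9.

Market A: pre-tax P* = $29, Q* = 348; post-tax Q = 333; per-unit burden on buyers = $2.5.
Market B: pre-tax P* = $69, Q* = 53; post-tax Q = 48.6; per-unit burden on buyers = $4.4.
Difference: $2.5 vs $4.4 → market B is larger by $1.9.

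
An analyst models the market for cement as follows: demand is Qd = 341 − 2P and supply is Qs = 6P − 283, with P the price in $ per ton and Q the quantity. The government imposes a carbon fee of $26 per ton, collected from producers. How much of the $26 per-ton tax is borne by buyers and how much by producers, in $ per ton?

Without the tax, 341 − 2P = 6P − 283 gives 8P = 624, so P* = $78 and Q* = 185.
With the tax collected from producers, supply shifts: Qs = 6(P − 26) − 283.
New equilibrium: buyers pay $97.5, producers receive $71.5, Q = 146. (Wedge: Pb − Ps = 26.)
Burden on buyers: $19.5; on producers: $6.5. (They sum to $26.)

Buyers bear $19.5 per ton; producers bear $6.5 per ton.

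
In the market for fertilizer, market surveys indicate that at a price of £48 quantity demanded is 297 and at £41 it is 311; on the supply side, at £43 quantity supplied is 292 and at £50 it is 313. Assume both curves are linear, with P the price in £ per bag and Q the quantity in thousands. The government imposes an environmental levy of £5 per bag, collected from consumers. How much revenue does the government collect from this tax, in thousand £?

Tax revenue = £1475 thousand.

Demand slope: (311 − 297)/(41 − 48) = -2, so Qd = 393 − 2P.
Supply slope: (313 − 292)/(50 − 43) = 3, so Qs = 3P + 163.
Before the tax: set 393 − 2P = 3P + 163 → P* = £46, Q* = 301.
With the tax collected from consumers, demand (in seller-price terms) shifts: Qd = 393 − 2(P + 5).
New equilibrium: consumers pay £49, producers receive £44, Q = 295. (Wedge: Pb − Ps = 5.)
Revenue = t · Q = 5 · 295 = £1475.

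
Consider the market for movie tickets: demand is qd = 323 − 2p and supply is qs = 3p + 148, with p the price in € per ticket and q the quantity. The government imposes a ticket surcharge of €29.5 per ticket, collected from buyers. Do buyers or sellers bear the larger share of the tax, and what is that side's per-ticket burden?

Before the tax: set 323 − 2p = 3p + 148 → p* = €35, q* = 253.
With the tax collected from buyers, demand (in seller-price terms) shifts: qd = 323 − 2(p + 29.5).
New equilibrium: buyers pay €52.7, sellers receive €23.2, q = 217.6. (Wedge: pb − ps = 29.5.)
Per-ticket burden: buyers €17.7, sellers €11.8.
Buyers take the larger share because demand is less price-elastic here (demand slope 2 vs supply slope 3).

Buyers bear the larger share: €17.7 per ticket.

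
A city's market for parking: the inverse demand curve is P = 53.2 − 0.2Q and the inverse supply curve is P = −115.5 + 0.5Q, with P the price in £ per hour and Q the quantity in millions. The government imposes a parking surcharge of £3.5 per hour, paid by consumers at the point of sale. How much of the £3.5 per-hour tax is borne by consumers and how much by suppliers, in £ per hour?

Consumers bear £1 per hour; suppliers bear £2.5 per hour.

Rewrite in direct form: Qd = 266 − 5P and Qs = 2P + 231.
Before the tax: set 266 − 5P = 2P + 231 → P* = £5, Q* = 241.
With the tax collected from consumers, demand (in seller-price terms) shifts: Qd = 266 − 5(P + 3.5).
Solving gives Q = 236 with consumers paying £6 and suppliers receiving £2.5 (the £3.5 wedge).
Burden on consumers: £1; on suppliers: £2.5. (They sum to £3.5.)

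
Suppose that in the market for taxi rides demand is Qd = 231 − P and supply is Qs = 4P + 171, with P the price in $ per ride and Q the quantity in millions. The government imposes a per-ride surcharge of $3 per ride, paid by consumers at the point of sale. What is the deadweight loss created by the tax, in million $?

Deadweight loss = $3.6 million.

Without the tax, 231 − P = 4P + 171 gives 5P = 60, so P* = $12 and Q* = 219.
With the tax collected from consumers, demand (in seller-price terms) shifts: Qd = 231 − (P + 3).
New equilibrium: consumers pay $14.4, suppliers receive $11.4, Q = 216.6. (Wedge: Pb − Ps = 3.)
Quantity falls by |ΔQ| = |219 − 216.6| = 2.4.
DWL = ½ · t · |ΔQ| = ½ · 3 · 2.4 = $3.6.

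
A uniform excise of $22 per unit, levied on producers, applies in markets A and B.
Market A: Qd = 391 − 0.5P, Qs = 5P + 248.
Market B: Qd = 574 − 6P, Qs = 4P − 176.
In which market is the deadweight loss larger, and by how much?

Market A: pre-tax P* = $26, Q* = 378; post-tax Q = 368; deadweight loss = $110.
Market B: pre-tax P* = $75, Q* = 124; post-tax Q = 71.2; deadweight loss = $580.8.
Difference: $110 vs $580.8 → market B is larger by $470.8.

Market B, by $470.8.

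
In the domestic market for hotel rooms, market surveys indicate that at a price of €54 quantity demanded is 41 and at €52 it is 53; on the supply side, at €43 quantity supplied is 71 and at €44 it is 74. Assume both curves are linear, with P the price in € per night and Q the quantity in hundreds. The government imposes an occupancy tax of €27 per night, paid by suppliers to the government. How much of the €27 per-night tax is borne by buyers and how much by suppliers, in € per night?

Demand slope: (53 − 41)/(52 − 54) = -6, so Qd = 365 − 6P.
Supply slope: (74 − 71)/(44 − 43) = 3, so Qs = 3P − 58.
Without the tax, 365 − 6P = 3P − 58 gives 9P = 423, so P* = €47 and Q* = 83.
With the tax collected from suppliers, supply shifts: Qs = 3(P − 27) − 58.
Solving gives Q = 29 with buyers paying €56 and suppliers receiving €29 (the €27 wedge).
Burden on buyers: €9; on suppliers: €18. (They sum to €27.)
The less price-elastic side of the market bears the larger share of a per-unit tax.

Buyers bear €9 per night; suppliers bear €18 per night.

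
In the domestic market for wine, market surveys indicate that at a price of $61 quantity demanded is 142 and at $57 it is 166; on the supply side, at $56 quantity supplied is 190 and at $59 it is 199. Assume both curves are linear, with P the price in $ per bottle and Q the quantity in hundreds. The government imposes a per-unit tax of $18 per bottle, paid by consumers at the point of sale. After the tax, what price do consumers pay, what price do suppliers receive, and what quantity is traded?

Consumers pay $60; suppliers receive $42; quantity = 148.

Demand slope: (166 − 142)/(57 − 61) = -6, so Qd = 508 − 6P.
Supply slope: (199 − 190)/(59 − 56) = 3, so Qs = 3P + 22.
Before the tax: set 508 − 6P = 3P + 22 → P* = $54, Q* = 184.
With the tax collected from consumers, demand (in seller-price terms) shifts: Qd = 508 − 6(P + 18).
Solving gives Q = 148 with consumers paying $60 and suppliers receiving $42 (the $18 wedge).
The less price-elastic side of the market bears the larger share of a per-unit tax.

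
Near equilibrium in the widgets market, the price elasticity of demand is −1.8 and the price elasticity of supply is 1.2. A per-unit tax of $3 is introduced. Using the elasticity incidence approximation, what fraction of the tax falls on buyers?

Buyers' share ≈ 0.4.

Incidence ratio: buyers' share ≈ εs / (εs + |εd|) = 1.2 / (1.2 + 1.8) = 0.4.
Supply is the less elastic side, so buyers bear the smaller share.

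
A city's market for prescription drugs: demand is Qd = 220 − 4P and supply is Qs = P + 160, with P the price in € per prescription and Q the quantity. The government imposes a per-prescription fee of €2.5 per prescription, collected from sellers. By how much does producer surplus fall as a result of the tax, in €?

Producer surplus falls by €342.

Without the tax, 220 − 4P = P + 160 gives 5P = 60, so P* = €12 and Q* = 172.
With the tax collected from sellers, supply shifts: Qs = (P − 2.5) + 160.
Solving gives Q = 170 with consumers paying €12.5 and sellers receiving €10 (the €2.5 wedge).
ΔPS is the trapezoid between Q = 170 and Q = 172 of height €2: ½ · (172 + 170) · 2 = €342.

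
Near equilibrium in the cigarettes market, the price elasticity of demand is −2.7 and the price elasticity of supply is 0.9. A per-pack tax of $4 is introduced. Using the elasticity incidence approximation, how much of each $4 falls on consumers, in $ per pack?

Incidence ratio: consumers' share ≈ εs / (εs + |εd|) = 0.9 / (0.9 + 2.7) = 0.25.
So consumers bear ≈ 0.25 × $4 = $1; sellers bear $3.

Consumers bear ≈ $1 per pack.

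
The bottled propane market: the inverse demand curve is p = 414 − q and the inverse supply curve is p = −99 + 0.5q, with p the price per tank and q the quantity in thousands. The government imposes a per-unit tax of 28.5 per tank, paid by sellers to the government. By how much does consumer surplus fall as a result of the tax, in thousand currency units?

Consumer surplus falls by 6317.5 thousand.

Inverting to q(p) form: qd = 414 − p; qs = 2p + 198.
Without the tax, 414 − p = 2p + 198 gives 3p = 216, so p* = 72 and q* = 342.
With the tax collected from sellers, supply shifts: qs = 2(p − 28.5) + 198.
Solving gives q = 323 with consumers paying 91 and sellers receiving 62.5 (the 28.5 wedge).
ΔCS is the trapezoid between Q = 323 and Q = 342 of height 19: ½ · (342 + 323) · 19 = 6317.5.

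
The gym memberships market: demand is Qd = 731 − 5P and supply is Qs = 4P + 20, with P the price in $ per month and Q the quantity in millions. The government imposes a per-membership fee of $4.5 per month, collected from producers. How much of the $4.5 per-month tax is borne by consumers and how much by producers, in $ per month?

Before the tax: set 731 − 5P = 4P + 20 → P* = $79, Q* = 336.
With the tax collected from producers, supply shifts: Qs = 4(P − 4.5) + 20.
Solving gives Q = 326 with consumers paying $81 and producers receiving $76.5 (the $4.5 wedge).
Burden on consumers: $2; on producers: $2.5. (They sum to $4.5.)
The less price-elastic side of the market bears the larger share of a per-unit tax.

Consumers bear $2 per month; producers bear $2.5 per month.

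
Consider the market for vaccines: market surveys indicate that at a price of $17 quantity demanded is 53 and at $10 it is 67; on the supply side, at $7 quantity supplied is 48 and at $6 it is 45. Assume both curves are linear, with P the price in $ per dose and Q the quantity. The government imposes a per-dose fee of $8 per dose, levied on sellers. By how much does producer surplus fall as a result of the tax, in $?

Producer surplus falls by $186.24.

Demand slope: (67 − 53)/(10 − 17) = -2, so Qd = 87 − 2P.
Supply slope: (45 − 48)/(6 − 7) = 3, so Qs = 3P + 27.
Before the tax: set 87 − 2P = 3P + 27 → P* = $12, Q* = 63.
With the tax collected from sellers, supply shifts: Qs = 3(P − 8) + 27.
Solving gives Q = 53.4 with buyers paying $16.8 and sellers receiving $8.8 (the $8 wedge).
ΔPS is the trapezoid between Q = 53.4 and Q = 63 of height $3.2: ½ · (63 + 53.4) · 3.2 = $186.24.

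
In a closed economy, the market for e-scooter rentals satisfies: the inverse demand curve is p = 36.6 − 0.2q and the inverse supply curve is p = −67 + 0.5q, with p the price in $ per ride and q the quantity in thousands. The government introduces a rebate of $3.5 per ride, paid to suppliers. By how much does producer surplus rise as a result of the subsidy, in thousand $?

Rewrite in direct form: qd = 183 − 5p and qs = 2p + 134.
Before the subsidy: set 183 − 5p = 2p + 134 → p* = $7, q* = 148.
With a per-unit subsidy paid to suppliers, each receives p + 3.5 per unit sold, so supply becomes qs = 2(p + 3.5) + 134.
Solving gives q = 153 with consumers paying $6 and suppliers receiving $9.5 (the $3.5 wedge).
ΔPS is the trapezoid between Q = 153 and Q = 148 of height $2.5: ½ · (148 + 153) · 2.5 = $376.25.

Producer surplus rises by $376.25 thousand.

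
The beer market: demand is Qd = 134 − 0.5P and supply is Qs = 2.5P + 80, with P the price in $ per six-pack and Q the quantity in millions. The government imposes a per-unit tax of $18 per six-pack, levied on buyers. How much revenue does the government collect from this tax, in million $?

Tax revenue = $2115 million.

Before the tax: set 134 − 0.5P = 2.5P + 80 → P* = $18, Q* = 125.
With the tax collected from buyers, demand (in seller-price terms) shifts: Qd = 134 − 0.5(P + 18).
New equilibrium: buyers pay $33, sellers receive $15, Q = 117.5. (Wedge: Pb − Ps = 18.)
Revenue = t · Q = 18 · 117.5 = $2115.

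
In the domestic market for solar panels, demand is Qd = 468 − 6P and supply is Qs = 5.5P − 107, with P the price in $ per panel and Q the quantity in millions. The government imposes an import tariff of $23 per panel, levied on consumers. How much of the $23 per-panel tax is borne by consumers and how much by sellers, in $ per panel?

Consumers bear $11 per panel; sellers bear $12 per panel.

Before the tax: set 468 − 6P = 5.5P − 107 → P* = $50, Q* = 168.
With the tax collected from consumers, demand (in seller-price terms) shifts: Qd = 468 − 6(P + 23).
New equilibrium: consumers pay $61, sellers receive $38, Q = 102. (Wedge: Pb − Ps = 23.)
Burden on consumers: $11; on sellers: $12. (They sum to $23.)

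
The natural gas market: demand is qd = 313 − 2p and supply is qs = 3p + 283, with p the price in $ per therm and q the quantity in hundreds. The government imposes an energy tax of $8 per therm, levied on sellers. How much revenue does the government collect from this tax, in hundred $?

Tax revenue = $2331.2 hundred.

Before the tax: set 313 − 2p = 3p + 283 → p* = $6, q* = 301.
With the tax collected from sellers, supply shifts: qs = 3(p − 8) + 283.
New equilibrium: buyers pay $10.8, sellers receive $2.8, q = 291.4. (Wedge: pb − ps = 8.)
Revenue = t · Q = 8 · 291.4 = $2331.2.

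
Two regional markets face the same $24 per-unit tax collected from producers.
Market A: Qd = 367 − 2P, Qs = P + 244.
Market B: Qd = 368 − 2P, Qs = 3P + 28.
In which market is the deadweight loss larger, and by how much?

Market A: pre-tax P* = $41, Q* = 285; post-tax Q = 269; deadweight loss = $192.
Market B: pre-tax P* = $68, Q* = 232; post-tax Q = 203.2; deadweight loss = $345.6.
Difference: $192 vs $345.6 → market B is larger by $153.6.

Market B, by $153.6.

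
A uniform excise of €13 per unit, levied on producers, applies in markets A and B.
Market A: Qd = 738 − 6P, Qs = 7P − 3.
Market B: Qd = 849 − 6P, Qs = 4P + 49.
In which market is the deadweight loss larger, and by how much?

Market A: pre-tax P* = €57, Q* = 396; post-tax Q = 354; deadweight loss = €273.
Market B: pre-tax P* = €80, Q* = 369; post-tax Q = 337.8; deadweight loss = €202.8.
Difference: €273 vs €202.8 → market A is larger by €70.2.

Market A, by €70.2.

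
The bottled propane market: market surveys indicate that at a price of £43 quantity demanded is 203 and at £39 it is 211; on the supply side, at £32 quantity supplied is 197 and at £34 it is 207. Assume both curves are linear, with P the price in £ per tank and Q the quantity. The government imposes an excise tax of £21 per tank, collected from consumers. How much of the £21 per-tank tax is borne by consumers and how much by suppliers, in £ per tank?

Consumers bear £15 per tank; suppliers bear £6 per tank.

Demand slope: (211 − 203)/(39 − 43) = -2, so Qd = 289 − 2P.
Supply slope: (207 − 197)/(34 − 32) = 5, so Qs = 5P + 37.
Before the tax: set 289 − 2P = 5P + 37 → P* = £36, Q* = 217.
With the tax collected from consumers, demand (in seller-price terms) shifts: Qd = 289 − 2(P + 21).
New equilibrium: consumers pay £51, suppliers receive £30, Q = 187. (Wedge: Pb − Ps = 21.)
Burden on consumers: £15; on suppliers: £6. (They sum to £21.)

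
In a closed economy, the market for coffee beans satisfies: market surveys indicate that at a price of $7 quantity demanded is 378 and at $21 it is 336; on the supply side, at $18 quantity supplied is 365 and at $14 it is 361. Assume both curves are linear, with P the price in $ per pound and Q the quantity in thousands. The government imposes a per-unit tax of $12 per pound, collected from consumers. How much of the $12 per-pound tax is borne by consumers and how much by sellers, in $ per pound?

Consumers bear $3 per pound; sellers bear $9 per pound.

Demand slope: (336 − 378)/(21 − 7) = -3, so Qd = 399 − 3P.
Supply slope: (361 − 365)/(14 − 18) = 1, so Qs = P + 347.
Without the tax, 399 − 3P = P + 347 gives 4P = 52, so P* = $13 and Q* = 360.
With the tax collected from consumers, demand (in seller-price terms) shifts: Qd = 399 − 3(P + 12).
New equilibrium: consumers pay $16, sellers receive $4, Q = 351. (Wedge: Pb − Ps = 12.)
Burden on consumers: $3; on sellers: $9. (They sum to $12.)
The less price-elastic side of the market bears the larger share of a per-unit tax.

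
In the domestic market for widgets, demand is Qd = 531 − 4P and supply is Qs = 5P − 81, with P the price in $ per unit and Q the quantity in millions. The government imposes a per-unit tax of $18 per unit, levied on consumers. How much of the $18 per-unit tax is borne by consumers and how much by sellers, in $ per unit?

Consumers bear $10 per unit; sellers bear $8 per unit.

Before the tax: set 531 − 4P = 5P − 81 → P* = $68, Q* = 259.
With the tax collected from consumers, demand (in seller-price terms) shifts: Qd = 531 − 4(P + 18).
Solving gives Q = 219 with consumers paying $78 and sellers receiving $60 (the $18 wedge).
Burden on consumers: $10; on sellers: $8. (They sum to $18.)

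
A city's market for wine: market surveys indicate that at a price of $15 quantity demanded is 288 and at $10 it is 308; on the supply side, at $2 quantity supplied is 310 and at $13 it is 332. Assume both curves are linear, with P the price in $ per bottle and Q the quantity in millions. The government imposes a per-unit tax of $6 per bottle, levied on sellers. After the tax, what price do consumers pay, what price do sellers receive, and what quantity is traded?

Demand slope: (308 − 288)/(10 − 15) = -4, so Qd = 348 − 4P.
Supply slope: (332 − 310)/(13 − 2) = 2, so Qs = 2P + 306.
Before the tax: set 348 − 4P = 2P + 306 → P* = $7, Q* = 320.
With the tax collected from sellers, supply shifts: Qs = 2(P − 6) + 306.
Solving gives Q = 312 with consumers paying $9 and sellers receiving $3 (the $6 wedge).
The less price-elastic side of the market bears the larger share of a per-unit tax.

Consumers pay $9; sellers receive $3; quantity = 312.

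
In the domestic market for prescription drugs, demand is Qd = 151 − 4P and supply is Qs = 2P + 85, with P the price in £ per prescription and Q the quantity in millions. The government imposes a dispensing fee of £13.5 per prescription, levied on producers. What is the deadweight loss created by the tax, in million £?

Without the tax, 151 − 4P = 2P + 85 gives 6P = 66, so P* = £11 and Q* = 107.
With the tax collected from producers, supply shifts: Qs = 2(P − 13.5) + 85.
New equilibrium: buyers pay £15.5, producers receive £2, Q = 89. (Wedge: Pb − Ps = 13.5.)
Quantity falls by |ΔQ| = |107 − 89| = 18.
DWL = ½ · t · |ΔQ| = ½ · 13.5 · 18 = £121.5.

Deadweight loss = £121.5 million.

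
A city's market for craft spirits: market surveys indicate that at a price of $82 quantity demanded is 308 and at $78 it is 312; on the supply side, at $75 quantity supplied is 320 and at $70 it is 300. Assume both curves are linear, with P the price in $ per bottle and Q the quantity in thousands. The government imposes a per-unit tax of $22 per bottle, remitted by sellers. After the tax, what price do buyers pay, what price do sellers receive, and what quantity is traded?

Buyers pay $91.6; sellers receive $69.6; quantity = 298.4.

Demand slope: (312 − 308)/(78 − 82) = -1, so Qd = 390 − P.
Supply slope: (300 − 320)/(70 − 75) = 4, so Qs = 4P + 20.
Before the tax: set 390 − P = 4P + 20 → P* = $74, Q* = 316.
With the tax collected from sellers, supply shifts: Qs = 4(P − 22) + 20.
New equilibrium: buyers pay $91.6, sellers receive $69.6, Q = 298.4. (Wedge: Pb − Ps = 22.)
The less price-elastic side of the market bears the larger share of a per-unit tax.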